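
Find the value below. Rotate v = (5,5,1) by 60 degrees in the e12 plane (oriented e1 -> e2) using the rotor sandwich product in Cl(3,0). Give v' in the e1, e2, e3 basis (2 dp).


Rotor R = cos(30deg) - sin(30deg)*e12
Rotation angle theta = 2 * 30 = 60 degrees in the e12 plane (e1 -> e2).
The component perpendicular to the plane (e3) is invariant: v'_3 = v3 = 1.00
cos(60deg) = 0.5000, sin(60deg) = 0.8660
v'_1 = v1*cos(theta) - v2*sin(theta) = 5*0.5000 - 5*0.8660 = -1.83
v'_2 = v1*sin(theta) + v2*cos(theta) = 5*0.8660 + 5*0.5000 = 6.83
v' = -1.83*e1 + 6.83*e2 + 1.00*e3


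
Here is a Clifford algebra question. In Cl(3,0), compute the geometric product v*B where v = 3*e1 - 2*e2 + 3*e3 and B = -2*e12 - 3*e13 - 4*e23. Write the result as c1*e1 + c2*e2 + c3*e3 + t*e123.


vB has grade-1 (vector) and grade-3 (trivector) parts: vB = (v _| B) + (v ^ B).
Vector part <vB>_1:
  e1: -v2*b12 - v3*b13 = -(-2)*(-2) - (3)*(-3) = 5
  e2: v1*b12 - v3*b23 = (3)*(-2) - (3)*(-4) = 6
  e3: v1*b13 + v2*b23 = (3)*(-3) + (-2)*(-4) = -1
Trivector part <vB>_3:
  e123: v1*b23 - v2*b13 + v3*b12 = (3)*(-4) - (-2)*(-3) + (3)*(-2) = -24
vB = 5*e1 + 6*e2 - 1*e3 - 24*e123


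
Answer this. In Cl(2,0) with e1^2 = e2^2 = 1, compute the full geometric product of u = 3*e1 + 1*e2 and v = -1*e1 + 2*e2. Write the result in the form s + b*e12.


Expand: (3*e1 + 1*e2)(-1*e1 + 2*e2)
= 3*(-1)*e1e1 + 3*2*e1e2 + 1*(-1)*e2e1 + 1*2*e2e2
Using e1^2 = e2^2 = 1, e2e1 = -e1e2:
Scalar part s = 3*(-1) + 1*2 = -3 + 2 = -1
Bivector part b = 3*2 - 1*(-1) = 6 - (-1) = 7
uv = -1 + 7*e12


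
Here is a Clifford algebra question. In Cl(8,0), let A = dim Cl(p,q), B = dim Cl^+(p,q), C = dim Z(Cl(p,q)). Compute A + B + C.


n = 8 + 0 = 8
Total dim = 2^8 = 256
Even subalgebra dim = 2^7 = 128
n is even, so center dim = 1
Sum = 256 + 128 + 1 = 385


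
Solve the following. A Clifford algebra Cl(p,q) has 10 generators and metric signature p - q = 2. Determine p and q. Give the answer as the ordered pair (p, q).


We need p + q = 10 and p - q = 2.
Adding: 2p = 10 + 2 = 12, so p = 6.
Then q = 10 - 6 = 4.
(p, q) = (6, 4)


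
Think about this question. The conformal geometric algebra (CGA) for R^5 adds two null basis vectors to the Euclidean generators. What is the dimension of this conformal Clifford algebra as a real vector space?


The conformal model of R^5 uses Cl(6,1): the 5 Euclidean generators plus two extra orthogonal generators e+ (e+^2 = +1) and e- (e-^2 = -1), from which the null vectors e0, einf are built.
Number of generators m = 5 + 2 = 7.
dim Cl(p,q) = 2^m = 2^7 = 128


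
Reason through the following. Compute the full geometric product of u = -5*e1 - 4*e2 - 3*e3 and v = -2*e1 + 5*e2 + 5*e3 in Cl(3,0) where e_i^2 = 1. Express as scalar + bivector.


In Cl(3,0): e_i^2 = 1, e_ie_j = -e_je_i for i != j.
Scalar part = u . v = (-5)*(-2) + (-4)*5 + (-3)*5
= 10 + (-20) + (-15) = -25
e12 coeff = (-5)*5 - (-4)*(-2) = -25 - 8 = -33
e13 coeff = (-5)*5 - (-3)*(-2) = -25 - 6 = -31
e23 coeff = (-4)*5 - (-3)*5 = -20 - (-15) = -5
uv = -25 - 33*e12 - 31*e13 - 5*e23


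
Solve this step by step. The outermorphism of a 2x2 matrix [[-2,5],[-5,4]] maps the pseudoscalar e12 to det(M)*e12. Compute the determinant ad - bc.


The outermorphism of a linear map f sends e1^e2 to f(e1)^f(e2).
f(e1) = -2*e1 - 5*e2
f(e2) = 5*e1 + 4*e2
f(e1) ^ f(e2) = (-2*e1 - 5*e2) ^ (5*e1 + 4*e2)
= (-2)*4*e12 + (-5)*5*e21
= (-8 - (-25))*e12
= 17*e12
Coefficient = 17


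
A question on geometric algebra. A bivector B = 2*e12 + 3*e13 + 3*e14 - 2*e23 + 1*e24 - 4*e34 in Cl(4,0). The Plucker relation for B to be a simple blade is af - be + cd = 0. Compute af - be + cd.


Plucker relation: af - be + cd
a*f = 2*(-4) = -8
b*e = 3*1 = 3
c*d = 3*(-2) = -6
af - be + cd = -8 - 3 + (-6)
= -17


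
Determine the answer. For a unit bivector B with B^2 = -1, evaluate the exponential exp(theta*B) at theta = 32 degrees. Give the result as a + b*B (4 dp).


For a unit bivector B with B^2 = -1, the exponential series gives
e^(theta*B) = cos(theta) + sin(theta)*B (the GA analogue of Euler's formula).
theta = 32 degrees = 0.558505 rad
cos(32 deg) = 0.8480
sin(32 deg) = 0.5299
exp(theta*B) = 0.8480 + 0.5299*B


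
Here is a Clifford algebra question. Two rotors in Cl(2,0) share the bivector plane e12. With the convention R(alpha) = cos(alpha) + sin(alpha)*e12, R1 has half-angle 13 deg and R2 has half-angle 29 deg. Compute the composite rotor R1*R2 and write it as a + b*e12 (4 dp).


Same-plane rotors commute and their half-angles add:
R1*R2 = cos(a1 + a2) + sin(a1 + a2)*e12.
a1 + a2 = 13 + 29 = 42 deg
cos(42 deg) = 0.7431
sin(42 deg) = 0.6691
R1*R2 = 0.7431 + 0.6691*e12


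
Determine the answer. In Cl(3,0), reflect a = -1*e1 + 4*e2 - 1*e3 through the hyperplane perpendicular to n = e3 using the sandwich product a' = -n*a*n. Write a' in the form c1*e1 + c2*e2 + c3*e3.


Reflection formula: a' = -n*a*n, with n = e3 (unit vector, n^2 = 1).
For reflection through hyperplane perp to e3:
The component along e3 flips sign, others stay.
a = (-1, 4, -1)
a' = (-1, 4, 1)
a' = -1*e1 + 4*e2 + 1*e3


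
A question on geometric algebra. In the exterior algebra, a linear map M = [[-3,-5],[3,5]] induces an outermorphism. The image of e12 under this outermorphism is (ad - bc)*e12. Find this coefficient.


The outermorphism of a linear map f sends e1^e2 to f(e1)^f(e2).
f(e1) = -3*e1 + 3*e2
f(e2) = -5*e1 + 5*e2
f(e1) ^ f(e2) = (-3*e1 + 3*e2) ^ (-5*e1 + 5*e2)
= (-3)*5*e12 + 3*(-5)*e21
= (-15 - (-15))*e12
= 0*e12
Coefficient = 0


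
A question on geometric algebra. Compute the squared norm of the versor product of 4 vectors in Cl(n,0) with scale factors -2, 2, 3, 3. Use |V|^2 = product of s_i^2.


Each vector v_i has |v_i|^2 = s_i^2
Squared scales: (-2)^2 = 4, 2^2 = 4, 3^2 = 9, 3^2 = 9
|V|^2 = 4 * 4 * 9 * 9
= 1296


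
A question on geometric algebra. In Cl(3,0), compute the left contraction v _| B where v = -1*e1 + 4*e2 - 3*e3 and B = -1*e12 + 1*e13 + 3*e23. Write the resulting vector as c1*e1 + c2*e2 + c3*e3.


Left contraction v _| B = <vB>_1 (grade-1 part of the geometric product vB).
Using e1_|e12 = e2, e2_|e12 = -e1, e1_|e13 = e3, e3_|e13 = -e1, e2_|e23 = e3, e3_|e23 = -e2:
e1 coeff: -v2*b12 - v3*b13 = -(4)*(-1) - (-3)*(1) = 7
e2 coeff: v1*b12 - v3*b23 = (-1)*(-1) - (-3)*(3) = 10
e3 coeff: v1*b13 + v2*b23 = (-1)*(1) + (4)*(3) = 11
v _| B = 7*e1 + 10*e2 + 11*e3


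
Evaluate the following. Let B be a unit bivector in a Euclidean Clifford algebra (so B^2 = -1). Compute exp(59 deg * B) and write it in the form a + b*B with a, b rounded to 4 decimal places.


For a unit bivector B with B^2 = -1, the exponential series gives
e^(theta*B) = cos(theta) + sin(theta)*B (the GA analogue of Euler's formula).
theta = 59 degrees = 1.029744 rad
cos(59 deg) = 0.5150
sin(59 deg) = 0.8572
exp(theta*B) = 0.5150 + 0.8572*B


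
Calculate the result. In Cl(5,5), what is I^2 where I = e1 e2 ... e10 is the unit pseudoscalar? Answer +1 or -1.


The pseudoscalar I = e1...e_n (product of all n generators) of Cl(p,q) satisfies I^2 = (-1)^(q + n(n-1)/2).
p = 5, q = 5, n = p + q = 10
n(n-1)/2 = 10 * 9 / 2 = 45
Exponent = q + n(n-1)/2 = 5 + 45 = 50
I^2 = (-1)^50 = +1


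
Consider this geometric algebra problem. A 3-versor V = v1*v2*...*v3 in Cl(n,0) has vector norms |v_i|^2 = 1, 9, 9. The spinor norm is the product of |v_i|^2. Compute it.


Spinor norm N(V) = |v1|^2 * |v2|^2 * ... * |v3|^2
= 1 * 9 * 9
Running product: 1, 9, 81
N(V) = 81


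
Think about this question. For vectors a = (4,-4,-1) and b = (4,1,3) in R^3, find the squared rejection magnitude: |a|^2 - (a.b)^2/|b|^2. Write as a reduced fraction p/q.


|a|^2 = 4^2 + (-4)^2 + (-1)^2 = 33
|b|^2 = 4^2 + 1^2 + 3^2 = 26
a . b = 4*4 + (-4)*1 + (-1)*3 = 9
(a.b)^2 = 9^2 = 81
|rej|^2 = 33 - 81/26
= (858 - 81)/26
= 777/26
In lowest terms: 777/26


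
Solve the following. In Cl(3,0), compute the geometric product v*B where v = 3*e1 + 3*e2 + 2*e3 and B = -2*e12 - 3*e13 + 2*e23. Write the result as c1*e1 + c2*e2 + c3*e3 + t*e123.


vB has grade-1 (vector) and grade-3 (trivector) parts: vB = (v _| B) + (v ^ B).
Vector part <vB>_1:
  e1: -v2*b12 - v3*b13 = -(3)*(-2) - (2)*(-3) = 12
  e2: v1*b12 - v3*b23 = (3)*(-2) - (2)*(2) = -10
  e3: v1*b13 + v2*b23 = (3)*(-3) + (3)*(2) = -3
Trivector part <vB>_3:
  e123: v1*b23 - v2*b13 + v3*b12 = (3)*(2) - (3)*(-3) + (2)*(-2) = 11
vB = 12*e1 - 10*e2 - 3*e3 + 11*e123


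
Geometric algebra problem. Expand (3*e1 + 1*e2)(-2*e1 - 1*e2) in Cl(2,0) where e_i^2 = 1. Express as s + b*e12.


Expand: (3*e1 + 1*e2)(-2*e1 - 1*e2)
= 3*(-2)*e1e1 + 3*(-1)*e1e2 + 1*(-2)*e2e1 + 1*(-1)*e2e2
Using e1^2 = e2^2 = 1, e2e1 = -e1e2:
Scalar part s = 3*(-2) + 1*(-1) = -6 + (-1) = -7
Bivector part b = 3*(-1) - 1*(-2) = -3 - (-2) = -1
uv = -7 - 1*e12


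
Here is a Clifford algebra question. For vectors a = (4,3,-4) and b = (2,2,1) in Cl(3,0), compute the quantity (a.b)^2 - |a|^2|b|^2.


a . b = 4*2 + 3*2 + (-4)*1
= 8 + 6 + (-4) = 10
|a|^2 = 4^2 + 3^2 + (-4)^2 = 41
|b|^2 = 2^2 + 2^2 + 1^2 = 9
(a.b)^2 = 10^2 = 100
|a|^2 * |b|^2 = 41 * 9 = 369
Result = 100 - 369 = -269


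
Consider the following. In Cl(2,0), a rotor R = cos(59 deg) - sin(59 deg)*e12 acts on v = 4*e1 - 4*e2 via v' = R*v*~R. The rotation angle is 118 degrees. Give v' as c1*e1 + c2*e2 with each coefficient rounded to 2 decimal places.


Rotor R = cos(59deg) - sin(59deg)*e12
Rotation angle theta = 2 * 59 = 118 degrees
v' = R*v*~R rotates v by theta.
cos(118deg) = -0.4695, sin(118deg) = 0.8829
v'_1 = 4*cos(118deg) - (-4)*sin(118deg)
= 4*(-0.4695) - (-4)*0.8829
= 1.65
v'_2 = 4*sin(118deg) + (-4)*cos(118deg)
= 4*0.8829 + (-4)*(-0.4695)
= 5.41
v' = 1.65*e1 + 5.41*e2


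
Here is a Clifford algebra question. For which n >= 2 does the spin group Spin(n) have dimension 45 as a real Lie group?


dim Spin(n) = dim so(n) = n(n-1)/2.
Solve n(n-1)/2 = 45, i.e. n^2 - n - 90 = 0.
Discriminant = 1 + 8*45 = 361
n = (1 + sqrt(361))/2 = (1 + 19)/2 = 10


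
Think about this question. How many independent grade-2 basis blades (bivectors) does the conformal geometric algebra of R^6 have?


The conformal model of R^6 uses Cl(7,1) with m = 6 + 2 = 8 generators.
Number of grade-2 blades = C(m, 2) = C(8, 2)
= 8*7/2 = 28


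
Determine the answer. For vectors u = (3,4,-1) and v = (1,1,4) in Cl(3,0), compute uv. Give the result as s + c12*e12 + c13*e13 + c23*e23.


In Cl(3,0): e_i^2 = 1, e_ie_j = -e_je_i for i != j.
Scalar part = u . v = 3*1 + 4*1 + (-1)*4
= 3 + 4 + (-4) = 3
e12 coeff = 3*1 - 4*1 = 3 - 4 = -1
e13 coeff = 3*4 - (-1)*1 = 12 - (-1) = 13
e23 coeff = 4*4 - (-1)*1 = 16 - (-1) = 17
uv = 3 - 1*e12 + 13*e13 + 17*e23


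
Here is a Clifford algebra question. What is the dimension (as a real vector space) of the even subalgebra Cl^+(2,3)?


Even subalgebra dimension = 2^(n-1)
n = 2 + 3 = 5
2^(5 - 1) = 2^4 = 16
Verification: sum of C(5,k) for even k = 1 + 10 + 5 = 16
Result = 16


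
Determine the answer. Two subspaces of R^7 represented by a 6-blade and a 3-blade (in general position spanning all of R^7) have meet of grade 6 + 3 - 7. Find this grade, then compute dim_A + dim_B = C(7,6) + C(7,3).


Meet grade = grade(A) + grade(B) - n
= 6 + 3 - 7 = 2
C(7,6) = 7
C(7,3) = 35
dim_A + dim_B = 7 + 35 = 42


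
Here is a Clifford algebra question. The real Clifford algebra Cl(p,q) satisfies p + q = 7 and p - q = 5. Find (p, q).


We need p + q = 7 and p - q = 5.
Adding: 2p = 7 + 5 = 12, so p = 6.
Then q = 7 - 6 = 1.
(p, q) = (6, 1)


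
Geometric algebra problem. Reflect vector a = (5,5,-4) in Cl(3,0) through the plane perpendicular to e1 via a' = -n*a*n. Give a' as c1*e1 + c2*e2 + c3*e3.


Reflection formula: a' = -n*a*n, with n = e1 (unit vector, n^2 = 1).
For reflection through hyperplane perp to e1:
The component along e1 flips sign, others stay.
a = (5, 5, -4)
a' = (-5, 5, -4)
a' = -5*e1 + 5*e2 - 4*e3


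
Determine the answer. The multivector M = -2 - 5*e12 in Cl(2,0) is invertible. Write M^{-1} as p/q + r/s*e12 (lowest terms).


M = -2 - 5*e12, where e12^2 = -1.
Since M commutes with its reverse ~M = a - b*e12, M * ~M = a^2 - b^2*e12^2 = a^2 + b^2.
So M^{-1} = ~M / (a^2 + b^2) = (a - b*e12)/(a^2 + b^2).
a^2 + b^2 = 4 + 25 = 29
Scalar part = -2/29 = -2/29
Bivector coeff = 5/29 = 5/29
M^{-1} = -2/29 + 5/29*e12


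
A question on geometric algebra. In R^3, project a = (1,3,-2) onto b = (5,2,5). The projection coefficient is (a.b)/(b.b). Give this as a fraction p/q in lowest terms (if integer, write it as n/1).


Projection coefficient = (a . b) / (b . b)
a . b = 1*5 + 3*2 + (-2)*5
= 5 + 6 + (-10) = 1
b . b = 5^2 + 2^2 + 5^2
= 25 + 4 + 25 = 54
Coefficient = 1/54
In lowest terms: 1/54


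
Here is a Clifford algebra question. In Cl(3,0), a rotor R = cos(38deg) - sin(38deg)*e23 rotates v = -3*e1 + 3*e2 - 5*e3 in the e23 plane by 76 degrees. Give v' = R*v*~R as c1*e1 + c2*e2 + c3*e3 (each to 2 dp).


Rotor R = cos(38deg) - sin(38deg)*e23
Rotation angle theta = 2 * 38 = 76 degrees in the e23 plane (e2 -> e3).
The component perpendicular to the plane (e1) is invariant: v'_1 = v1 = -3.00
cos(76deg) = 0.2419, sin(76deg) = 0.9703
v'_2 = v2*cos(theta) - v3*sin(theta) = 3*0.2419 - (-5)*0.9703 = 5.58
v'_3 = v2*sin(theta) + v3*cos(theta) = 3*0.9703 + (-5)*0.2419 = 1.70
v' = -3.00*e1 + 5.58*e2 + 1.70*e3


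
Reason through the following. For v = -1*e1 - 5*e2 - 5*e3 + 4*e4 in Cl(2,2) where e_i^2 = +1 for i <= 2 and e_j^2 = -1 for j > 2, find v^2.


v^2 = sum of c_i^2 * e_i^2
Positive signature terms (e_i^2 = +1): (-1)^2 + (-5)^2 = 26
Negative signature terms (e_j^2 = -1): (-5)^2 + 4^2 = 41
v^2 = 26 - 41 = -15


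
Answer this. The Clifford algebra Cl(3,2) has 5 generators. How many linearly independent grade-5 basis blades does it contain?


Number of grade-k basis blades in Cl(p,q) with n = p + q is C(n, k).
n = 3 + 2 = 5
C(5, 5) = 5! / (5! * 0!)
= 120 / (120 * 1)
= 1


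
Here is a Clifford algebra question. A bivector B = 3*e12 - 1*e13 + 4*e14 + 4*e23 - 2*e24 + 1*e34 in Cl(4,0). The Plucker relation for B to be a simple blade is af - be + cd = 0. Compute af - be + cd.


Plucker relation: af - be + cd
a*f = 3*1 = 3
b*e = (-1)*(-2) = 2
c*d = 4*4 = 16
af - be + cd = 3 - 2 + 16
= 17


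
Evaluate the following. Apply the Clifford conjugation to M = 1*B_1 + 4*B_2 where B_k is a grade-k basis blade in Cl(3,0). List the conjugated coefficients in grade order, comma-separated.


Clifford conjugate sign for grade k: (-1)^(k(k+1)/2)
Grade 1: (-1)^(1*2/2) = (-1)^1 = -1, coeff 1 -> -1
Grade 2: (-1)^(2*3/2) = (-1)^3 = -1, coeff 4 -> -4
Conjugated coefficients: -1, -4


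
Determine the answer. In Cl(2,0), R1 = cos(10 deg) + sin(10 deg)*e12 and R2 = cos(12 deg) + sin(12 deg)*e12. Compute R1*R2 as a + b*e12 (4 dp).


Same-plane rotors commute and their half-angles add:
R1*R2 = cos(a1 + a2) + sin(a1 + a2)*e12.
a1 + a2 = 10 + 12 = 22 deg
cos(22 deg) = 0.9272
sin(22 deg) = 0.3746
R1*R2 = 0.9272 + 0.3746*e12


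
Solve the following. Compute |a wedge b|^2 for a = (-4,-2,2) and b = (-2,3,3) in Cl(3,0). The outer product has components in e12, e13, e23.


a wedge b = (a1*b2 - a2*b1)*e12 + (a1*b3 - a3*b1)*e13 + (a2*b3 - a3*b2)*e23
e12 coeff: (-4)*3 - (-2)*(-2) = -12 - 4 = -16
e13 coeff: (-4)*3 - 2*(-2) = -12 - (-4) = -8
e23 coeff: (-2)*3 - 2*3 = -6 - 6 = -12
|a wedge b|^2 = (-16)^2 + (-8)^2 + (-12)^2
= 256 + 64 + 144
= 464


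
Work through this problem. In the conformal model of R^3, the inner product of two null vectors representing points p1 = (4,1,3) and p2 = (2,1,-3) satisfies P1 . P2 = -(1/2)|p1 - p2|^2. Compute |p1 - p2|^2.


p1 - p2 = (2, 0, 6)
|p1 - p2|^2 = 2^2 + 0^2 + 6^2
= 4 + 0 + 36
= 40


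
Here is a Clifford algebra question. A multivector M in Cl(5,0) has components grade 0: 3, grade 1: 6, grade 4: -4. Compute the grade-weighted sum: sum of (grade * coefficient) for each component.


Grade-weighted sum = sum of grade_k * coefficient_k
0*3 = 0
1*6 = 6
4*(-4) = -16
Total = 0 + 6 + (-16) = -10


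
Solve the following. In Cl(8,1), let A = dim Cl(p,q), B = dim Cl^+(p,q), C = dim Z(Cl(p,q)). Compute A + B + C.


n = 8 + 1 = 9
Total dim = 2^9 = 512
Even subalgebra dim = 2^8 = 256
n is odd, so center dim = 2
Sum = 512 + 256 + 2 = 770


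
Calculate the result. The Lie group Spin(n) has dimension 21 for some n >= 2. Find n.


dim Spin(n) = dim so(n) = n(n-1)/2.
Solve n(n-1)/2 = 21, i.e. n^2 - n - 42 = 0.
Discriminant = 1 + 8*21 = 169
n = (1 + sqrt(169))/2 = (1 + 13)/2 = 7


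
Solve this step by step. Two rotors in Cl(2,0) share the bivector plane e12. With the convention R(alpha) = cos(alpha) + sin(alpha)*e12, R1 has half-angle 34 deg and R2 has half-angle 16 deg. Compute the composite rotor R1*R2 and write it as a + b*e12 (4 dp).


Same-plane rotors commute and their half-angles add:
R1*R2 = cos(a1 + a2) + sin(a1 + a2)*e12.
a1 + a2 = 34 + 16 = 50 deg
cos(50 deg) = 0.6428
sin(50 deg) = 0.7660
R1*R2 = 0.6428 + 0.7660*e12


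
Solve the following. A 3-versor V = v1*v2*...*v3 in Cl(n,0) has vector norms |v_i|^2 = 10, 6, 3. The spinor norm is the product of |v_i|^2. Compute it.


Spinor norm N(V) = |v1|^2 * |v2|^2 * ... * |v3|^2
= 10 * 6 * 3
Running product: 10, 60, 180
N(V) = 180


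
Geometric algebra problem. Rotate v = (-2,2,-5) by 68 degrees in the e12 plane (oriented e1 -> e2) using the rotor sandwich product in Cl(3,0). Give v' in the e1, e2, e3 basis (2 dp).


Rotor R = cos(34deg) - sin(34deg)*e12
Rotation angle theta = 2 * 34 = 68 degrees in the e12 plane (e1 -> e2).
The component perpendicular to the plane (e3) is invariant: v'_3 = v3 = -5.00
cos(68deg) = 0.3746, sin(68deg) = 0.9272
v'_1 = v1*cos(theta) - v2*sin(theta) = -2*0.3746 - 2*0.9272 = -2.60
v'_2 = v1*sin(theta) + v2*cos(theta) = -2*0.9272 + 2*0.3746 = -1.11
v' = -2.60*e1 - 1.11*e2 - 5.00*e3


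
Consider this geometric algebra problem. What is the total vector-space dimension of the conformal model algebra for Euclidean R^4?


The conformal model of R^4 uses Cl(5,1): the 4 Euclidean generators plus two extra orthogonal generators e+ (e+^2 = +1) and e- (e-^2 = -1), from which the null vectors e0, einf are built.
Number of generators m = 4 + 2 = 6.
dim Cl(p,q) = 2^m = 2^6 = 64


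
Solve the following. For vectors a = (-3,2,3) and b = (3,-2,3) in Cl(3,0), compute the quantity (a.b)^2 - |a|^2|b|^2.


a . b = (-3)*3 + 2*(-2) + 3*3
= -9 + (-4) + 9 = -4
|a|^2 = (-3)^2 + 2^2 + 3^2 = 22
|b|^2 = 3^2 + (-2)^2 + 3^2 = 22
(a.b)^2 = (-4)^2 = 16
|a|^2 * |b|^2 = 22 * 22 = 484
Result = 16 - 484 = -468


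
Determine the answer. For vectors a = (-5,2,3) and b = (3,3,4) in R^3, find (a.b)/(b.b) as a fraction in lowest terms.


Projection coefficient = (a . b) / (b . b)
a . b = (-5)*3 + 2*3 + 3*4
= -15 + 6 + 12 = 3
b . b = 3^2 + 3^2 + 4^2
= 9 + 9 + 16 = 34
Coefficient = 3/34
In lowest terms: 3/34


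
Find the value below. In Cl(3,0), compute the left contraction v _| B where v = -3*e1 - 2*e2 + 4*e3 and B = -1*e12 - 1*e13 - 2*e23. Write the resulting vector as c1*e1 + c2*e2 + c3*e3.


Left contraction v _| B = <vB>_1 (grade-1 part of the geometric product vB).
Using e1_|e12 = e2, e2_|e12 = -e1, e1_|e13 = e3, e3_|e13 = -e1, e2_|e23 = e3, e3_|e23 = -e2:
e1 coeff: -v2*b12 - v3*b13 = -(-2)*(-1) - (4)*(-1) = 2
e2 coeff: v1*b12 - v3*b23 = (-3)*(-1) - (4)*(-2) = 11
e3 coeff: v1*b13 + v2*b23 = (-3)*(-1) + (-2)*(-2) = 7
v _| B = 2*e1 + 11*e2 + 7*e3


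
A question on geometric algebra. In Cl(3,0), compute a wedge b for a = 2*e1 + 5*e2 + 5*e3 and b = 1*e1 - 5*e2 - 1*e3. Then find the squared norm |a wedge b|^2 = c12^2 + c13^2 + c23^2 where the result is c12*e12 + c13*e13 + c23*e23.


a wedge b = (a1*b2 - a2*b1)*e12 + (a1*b3 - a3*b1)*e13 + (a2*b3 - a3*b2)*e23
e12 coeff: 2*(-5) - 5*1 = -10 - 5 = -15
e13 coeff: 2*(-1) - 5*1 = -2 - 5 = -7
e23 coeff: 5*(-1) - 5*(-5) = -5 - (-25) = 20
|a wedge b|^2 = (-15)^2 + (-7)^2 + 20^2
= 225 + 49 + 400
= 674


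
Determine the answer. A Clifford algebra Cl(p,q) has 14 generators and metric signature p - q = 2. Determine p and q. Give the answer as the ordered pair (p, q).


We need p + q = 14 and p - q = 2.
Adding: 2p = 14 + 2 = 16, so p = 8.
Then q = 14 - 8 = 6.
(p, q) = (8, 6)


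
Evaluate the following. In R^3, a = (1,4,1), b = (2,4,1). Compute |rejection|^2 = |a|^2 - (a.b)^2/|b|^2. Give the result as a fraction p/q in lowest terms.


|a|^2 = 1^2 + 4^2 + 1^2 = 18
|b|^2 = 2^2 + 4^2 + 1^2 = 21
a . b = 1*2 + 4*4 + 1*1 = 19
(a.b)^2 = 19^2 = 361
|rej|^2 = 18 - 361/21
= (378 - 361)/21
= 17/21
In lowest terms: 17/21


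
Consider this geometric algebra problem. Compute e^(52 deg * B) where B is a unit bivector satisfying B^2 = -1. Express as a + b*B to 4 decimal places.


For a unit bivector B with B^2 = -1, the exponential series gives
e^(theta*B) = cos(theta) + sin(theta)*B (the GA analogue of Euler's formula).
theta = 52 degrees = 0.907571 rad
cos(52 deg) = 0.6157
sin(52 deg) = 0.7880
exp(theta*B) = 0.6157 + 0.7880*B


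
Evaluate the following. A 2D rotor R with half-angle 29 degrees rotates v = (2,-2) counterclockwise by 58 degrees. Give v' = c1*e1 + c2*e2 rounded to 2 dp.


Rotor R = cos(29deg) - sin(29deg)*e12
Rotation angle theta = 2 * 29 = 58 degrees
v' = R*v*~R rotates v by theta.
cos(58deg) = 0.5299, sin(58deg) = 0.8480
v'_1 = 2*cos(58deg) - (-2)*sin(58deg)
= 2*0.5299 - (-2)*0.8480
= 2.76
v'_2 = 2*sin(58deg) + (-2)*cos(58deg)
= 2*0.8480 + (-2)*0.5299
= 0.64
v' = 2.76*e1 + 0.64*e2


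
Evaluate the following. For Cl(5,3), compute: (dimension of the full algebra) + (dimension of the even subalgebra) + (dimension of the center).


n = 5 + 3 = 8
Total dim = 2^8 = 256
Even subalgebra dim = 2^7 = 128
n is even, so center dim = 1
Sum = 256 + 128 + 1 = 385


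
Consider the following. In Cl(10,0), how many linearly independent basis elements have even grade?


Even subalgebra dimension = 2^(n-1)
n = 10 + 0 = 10
2^(10 - 1) = 2^9 = 512
Verification: sum of C(10,k) for even k = 1 + 45 + 210 + 210 + 45 + 1 = 512
Result = 512


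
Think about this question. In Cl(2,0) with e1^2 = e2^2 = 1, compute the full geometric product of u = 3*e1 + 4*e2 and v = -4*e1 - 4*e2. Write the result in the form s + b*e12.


Expand: (3*e1 + 4*e2)(-4*e1 - 4*e2)
= 3*(-4)*e1e1 + 3*(-4)*e1e2 + 4*(-4)*e2e1 + 4*(-4)*e2e2
Using e1^2 = e2^2 = 1, e2e1 = -e1e2:
Scalar part s = 3*(-4) + 4*(-4) = -12 + (-16) = -28
Bivector part b = 3*(-4) - 4*(-4) = -12 - (-16) = 4
uv = -28 + 4*e12


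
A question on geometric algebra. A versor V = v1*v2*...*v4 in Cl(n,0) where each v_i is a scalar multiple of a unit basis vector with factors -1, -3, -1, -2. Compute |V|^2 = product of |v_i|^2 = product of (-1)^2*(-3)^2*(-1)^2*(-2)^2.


Each vector v_i has |v_i|^2 = s_i^2
Squared scales: (-1)^2 = 1, (-3)^2 = 9, (-1)^2 = 1, (-2)^2 = 4
|V|^2 = 1 * 9 * 1 * 4
= 36


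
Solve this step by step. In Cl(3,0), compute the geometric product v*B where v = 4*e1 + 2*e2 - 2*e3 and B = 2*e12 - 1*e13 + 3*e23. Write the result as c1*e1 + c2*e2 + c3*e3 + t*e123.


vB has grade-1 (vector) and grade-3 (trivector) parts: vB = (v _| B) + (v ^ B).
Vector part <vB>_1:
  e1: -v2*b12 - v3*b13 = -(2)*(2) - (-2)*(-1) = -6
  e2: v1*b12 - v3*b23 = (4)*(2) - (-2)*(3) = 14
  e3: v1*b13 + v2*b23 = (4)*(-1) + (2)*(3) = 2
Trivector part <vB>_3:
  e123: v1*b23 - v2*b13 + v3*b12 = (4)*(3) - (2)*(-1) + (-2)*(2) = 10
vB = -6*e1 + 14*e2 + 2*e3 + 10*e123


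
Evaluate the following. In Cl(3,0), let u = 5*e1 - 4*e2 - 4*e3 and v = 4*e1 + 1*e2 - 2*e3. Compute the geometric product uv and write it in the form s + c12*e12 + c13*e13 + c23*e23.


In Cl(3,0): e_i^2 = 1, e_ie_j = -e_je_i for i != j.
Scalar part = u . v = 5*4 + (-4)*1 + (-4)*(-2)
= 20 + (-4) + 8 = 24
e12 coeff = 5*1 - (-4)*4 = 5 - (-16) = 21
e13 coeff = 5*(-2) - (-4)*4 = -10 - (-16) = 6
e23 coeff = (-4)*(-2) - (-4)*1 = 8 - (-4) = 12
uv = 24 + 21*e12 + 6*e13 + 12*e23


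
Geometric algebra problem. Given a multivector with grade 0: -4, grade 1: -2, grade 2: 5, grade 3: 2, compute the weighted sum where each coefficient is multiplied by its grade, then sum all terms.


Grade-weighted sum = sum of grade_k * coefficient_k
0*(-4) = 0
1*(-2) = -2
2*5 = 10
3*2 = 6
Total = 0 + (-2) + 10 + 6 = 14


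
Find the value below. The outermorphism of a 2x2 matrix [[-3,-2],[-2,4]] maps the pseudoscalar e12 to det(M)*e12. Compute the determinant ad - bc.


The outermorphism of a linear map f sends e1^e2 to f(e1)^f(e2).
f(e1) = -3*e1 - 2*e2
f(e2) = -2*e1 + 4*e2
f(e1) ^ f(e2) = (-3*e1 - 2*e2) ^ (-2*e1 + 4*e2)
= (-3)*4*e12 + (-2)*(-2)*e21
= (-12 - 4)*e12
= -16*e12
Coefficient = -16


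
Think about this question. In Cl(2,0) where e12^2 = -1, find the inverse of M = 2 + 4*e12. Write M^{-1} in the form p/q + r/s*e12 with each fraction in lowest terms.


M = 2 + 4*e12, where e12^2 = -1.
Since M commutes with its reverse ~M = a - b*e12, M * ~M = a^2 - b^2*e12^2 = a^2 + b^2.
So M^{-1} = ~M / (a^2 + b^2) = (a - b*e12)/(a^2 + b^2).
a^2 + b^2 = 4 + 16 = 20
Scalar part = 2/20 = 1/10
Bivector coeff = -4/20 = -1/5
M^{-1} = 1/10 - 1/5*e12


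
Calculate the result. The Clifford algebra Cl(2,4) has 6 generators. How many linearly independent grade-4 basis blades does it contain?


Number of grade-k basis blades in Cl(p,q) with n = p + q is C(n, k).
n = 2 + 4 = 6
C(6, 4) = 6! / (4! * 2!)
= 720 / (24 * 2)
= 15


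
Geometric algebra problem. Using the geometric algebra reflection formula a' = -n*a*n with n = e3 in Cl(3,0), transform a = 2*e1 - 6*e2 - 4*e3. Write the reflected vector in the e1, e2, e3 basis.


Reflection formula: a' = -n*a*n, with n = e3 (unit vector, n^2 = 1).
For reflection through hyperplane perp to e3:
The component along e3 flips sign, others stay.
a = (2, -6, -4)
a' = (2, -6, 4)
a' = 2*e1 - 6*e2 + 4*e3


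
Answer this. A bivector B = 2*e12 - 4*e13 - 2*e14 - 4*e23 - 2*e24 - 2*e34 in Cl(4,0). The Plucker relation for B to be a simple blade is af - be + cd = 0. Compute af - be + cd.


Plucker relation: af - be + cd
a*f = 2*(-2) = -4
b*e = (-4)*(-2) = 8
c*d = (-2)*(-4) = 8
af - be + cd = -4 - 8 + 8
= -4


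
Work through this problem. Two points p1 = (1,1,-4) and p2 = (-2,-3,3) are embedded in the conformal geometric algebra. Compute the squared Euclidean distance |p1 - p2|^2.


p1 - p2 = (3, 4, -7)
|p1 - p2|^2 = 3^2 + 4^2 + (-7)^2
= 9 + 16 + 49
= 74


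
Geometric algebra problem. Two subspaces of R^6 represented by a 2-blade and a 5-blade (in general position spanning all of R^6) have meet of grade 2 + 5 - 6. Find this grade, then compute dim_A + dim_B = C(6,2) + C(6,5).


Meet grade = grade(A) + grade(B) - n
= 2 + 5 - 6 = 1
C(6,2) = 15
C(6,5) = 6
dim_A + dim_B = 15 + 6 = 21


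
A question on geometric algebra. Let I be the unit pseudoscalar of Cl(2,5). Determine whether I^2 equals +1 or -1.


The pseudoscalar I = e1...e_n (product of all n generators) of Cl(p,q) satisfies I^2 = (-1)^(q + n(n-1)/2).
p = 2, q = 5, n = p + q = 7
n(n-1)/2 = 7 * 6 / 2 = 21
Exponent = q + n(n-1)/2 = 5 + 21 = 26
I^2 = (-1)^26 = +1


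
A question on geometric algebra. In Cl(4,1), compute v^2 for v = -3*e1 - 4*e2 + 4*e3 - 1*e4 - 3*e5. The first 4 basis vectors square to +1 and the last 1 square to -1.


v^2 = sum of c_i^2 * e_i^2
Positive signature terms (e_i^2 = +1): (-3)^2 + (-4)^2 + 4^2 + (-1)^2 = 42
Negative signature terms (e_j^2 = -1): (-3)^2 = 9
v^2 = 42 - 9 = 33


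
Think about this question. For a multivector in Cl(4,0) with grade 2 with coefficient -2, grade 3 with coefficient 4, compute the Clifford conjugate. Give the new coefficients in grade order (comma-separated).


Clifford conjugate sign for grade k: (-1)^(k(k+1)/2)
Grade 2: (-1)^(2*3/2) = (-1)^3 = -1, coeff -2 -> 2
Grade 3: (-1)^(3*4/2) = (-1)^6 = 1, coeff 4 -> 4
Conjugated coefficients: 2, 4


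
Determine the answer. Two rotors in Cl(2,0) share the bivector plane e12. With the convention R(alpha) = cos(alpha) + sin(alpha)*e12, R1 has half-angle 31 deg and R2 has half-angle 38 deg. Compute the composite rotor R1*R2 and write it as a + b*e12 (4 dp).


Same-plane rotors commute and their half-angles add:
R1*R2 = cos(a1 + a2) + sin(a1 + a2)*e12.
a1 + a2 = 31 + 38 = 69 deg
cos(69 deg) = 0.3584
sin(69 deg) = 0.9336
R1*R2 = 0.3584 + 0.9336*e12


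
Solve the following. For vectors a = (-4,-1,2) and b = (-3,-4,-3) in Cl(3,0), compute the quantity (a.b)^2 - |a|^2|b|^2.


a . b = (-4)*(-3) + (-1)*(-4) + 2*(-3)
= 12 + 4 + (-6) = 10
|a|^2 = (-4)^2 + (-1)^2 + 2^2 = 21
|b|^2 = (-3)^2 + (-4)^2 + (-3)^2 = 34
(a.b)^2 = 10^2 = 100
|a|^2 * |b|^2 = 21 * 34 = 714
Result = 100 - 714 = -614


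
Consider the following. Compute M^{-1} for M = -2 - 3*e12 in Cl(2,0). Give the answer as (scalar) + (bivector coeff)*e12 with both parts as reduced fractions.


M = -2 - 3*e12, where e12^2 = -1.
Since M commutes with its reverse ~M = a - b*e12, M * ~M = a^2 - b^2*e12^2 = a^2 + b^2.
So M^{-1} = ~M / (a^2 + b^2) = (a - b*e12)/(a^2 + b^2).
a^2 + b^2 = 4 + 9 = 13
Scalar part = -2/13 = -2/13
Bivector coeff = 3/13 = 3/13
M^{-1} = -2/13 + 3/13*e12


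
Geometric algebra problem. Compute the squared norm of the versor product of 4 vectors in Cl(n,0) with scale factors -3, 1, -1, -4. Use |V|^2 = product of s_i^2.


Each vector v_i has |v_i|^2 = s_i^2
Squared scales: (-3)^2 = 9, 1^2 = 1, (-1)^2 = 1, (-4)^2 = 16
|V|^2 = 9 * 1 * 1 * 16
= 144


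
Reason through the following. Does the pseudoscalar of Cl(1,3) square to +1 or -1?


The pseudoscalar I = e1...e_n (product of all n generators) of Cl(p,q) satisfies I^2 = (-1)^(q + n(n-1)/2).
p = 1, q = 3, n = p + q = 4
n(n-1)/2 = 4 * 3 / 2 = 6
Exponent = q + n(n-1)/2 = 3 + 6 = 9
I^2 = (-1)^9 = -1


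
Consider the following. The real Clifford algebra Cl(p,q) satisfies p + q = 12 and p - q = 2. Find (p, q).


We need p + q = 12 and p - q = 2.
Adding: 2p = 12 + 2 = 14, so p = 7.
Then q = 12 - 7 = 5.
(p, q) = (7, 5)


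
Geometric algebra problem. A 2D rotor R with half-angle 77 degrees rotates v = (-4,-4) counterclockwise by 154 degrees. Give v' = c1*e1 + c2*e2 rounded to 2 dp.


Rotor R = cos(77deg) - sin(77deg)*e12
Rotation angle theta = 2 * 77 = 154 degrees
v' = R*v*~R rotates v by theta.
cos(154deg) = -0.8988, sin(154deg) = 0.4384
v'_1 = -4*cos(154deg) - (-4)*sin(154deg)
= -4*(-0.8988) - (-4)*0.4384
= 5.35
v'_2 = -4*sin(154deg) + (-4)*cos(154deg)
= -4*0.4384 + (-4)*(-0.8988)
= 1.84
v' = 5.35*e1 + 1.84*e2


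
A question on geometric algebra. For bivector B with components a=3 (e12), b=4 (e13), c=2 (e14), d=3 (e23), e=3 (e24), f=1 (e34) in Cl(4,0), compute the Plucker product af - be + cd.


Plucker relation: af - be + cd
a*f = 3*1 = 3
b*e = 4*3 = 12
c*d = 2*3 = 6
af - be + cd = 3 - 12 + 6
= -3


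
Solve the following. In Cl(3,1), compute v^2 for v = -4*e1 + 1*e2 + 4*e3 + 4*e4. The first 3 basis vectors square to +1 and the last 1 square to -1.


v^2 = sum of c_i^2 * e_i^2
Positive signature terms (e_i^2 = +1): (-4)^2 + 1^2 + 4^2 = 33
Negative signature terms (e_j^2 = -1): 4^2 = 16
v^2 = 33 - 16 = 17


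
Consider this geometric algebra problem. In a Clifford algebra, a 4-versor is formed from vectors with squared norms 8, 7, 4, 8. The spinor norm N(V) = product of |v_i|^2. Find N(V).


Spinor norm N(V) = |v1|^2 * |v2|^2 * ... * |v4|^2
= 8 * 7 * 4 * 8
Running product: 8, 56, 224, 1792
N(V) = 1792


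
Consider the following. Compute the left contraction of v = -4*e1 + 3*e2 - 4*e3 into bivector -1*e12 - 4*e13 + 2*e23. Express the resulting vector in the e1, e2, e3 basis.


Left contraction v _| B = <vB>_1 (grade-1 part of the geometric product vB).
Using e1_|e12 = e2, e2_|e12 = -e1, e1_|e13 = e3, e3_|e13 = -e1, e2_|e23 = e3, e3_|e23 = -e2:
e1 coeff: -v2*b12 - v3*b13 = -(3)*(-1) - (-4)*(-4) = -13
e2 coeff: v1*b12 - v3*b23 = (-4)*(-1) - (-4)*(2) = 12
e3 coeff: v1*b13 + v2*b23 = (-4)*(-4) + (3)*(2) = 22
v _| B = -13*e1 + 12*e2 + 22*e3


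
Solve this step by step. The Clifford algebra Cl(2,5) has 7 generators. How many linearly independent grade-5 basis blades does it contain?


Number of grade-k basis blades in Cl(p,q) with n = p + q is C(n, k).
n = 2 + 5 = 7
C(7, 5) = 7! / (5! * 2!)
= 5040 / (120 * 2)
= 21


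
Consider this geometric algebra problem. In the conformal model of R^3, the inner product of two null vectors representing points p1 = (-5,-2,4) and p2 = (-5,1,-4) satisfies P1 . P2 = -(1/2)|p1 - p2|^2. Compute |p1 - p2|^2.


p1 - p2 = (0, -3, 8)
|p1 - p2|^2 = 0^2 + (-3)^2 + 8^2
= 0 + 9 + 64
= 73


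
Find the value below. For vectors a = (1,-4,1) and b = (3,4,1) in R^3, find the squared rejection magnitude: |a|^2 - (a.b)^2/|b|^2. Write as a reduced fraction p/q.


|a|^2 = 1^2 + (-4)^2 + 1^2 = 18
|b|^2 = 3^2 + 4^2 + 1^2 = 26
a . b = 1*3 + (-4)*4 + 1*1 = -12
(a.b)^2 = (-12)^2 = 144
|rej|^2 = 18 - 144/26
= (468 - 144)/26
= 324/26
In lowest terms: 162/13


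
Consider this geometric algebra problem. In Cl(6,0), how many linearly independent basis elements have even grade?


Even subalgebra dimension = 2^(n-1)
n = 6 + 0 = 6
2^(6 - 1) = 2^5 = 32
Verification: sum of C(6,k) for even k = 1 + 15 + 15 + 1 = 32
Result = 32


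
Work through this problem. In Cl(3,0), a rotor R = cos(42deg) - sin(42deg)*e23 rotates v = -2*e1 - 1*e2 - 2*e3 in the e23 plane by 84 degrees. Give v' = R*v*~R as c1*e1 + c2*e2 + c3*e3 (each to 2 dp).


Rotor R = cos(42deg) - sin(42deg)*e23
Rotation angle theta = 2 * 42 = 84 degrees in the e23 plane (e2 -> e3).
The component perpendicular to the plane (e1) is invariant: v'_1 = v1 = -2.00
cos(84deg) = 0.1045, sin(84deg) = 0.9945
v'_2 = v2*cos(theta) - v3*sin(theta) = -1*0.1045 - (-2)*0.9945 = 1.88
v'_3 = v2*sin(theta) + v3*cos(theta) = -1*0.9945 + (-2)*0.1045 = -1.20
v' = -2.00*e1 + 1.88*e2 - 1.20*e3


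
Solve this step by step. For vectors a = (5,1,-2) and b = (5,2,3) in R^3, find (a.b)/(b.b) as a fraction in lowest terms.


Projection coefficient = (a . b) / (b . b)
a . b = 5*5 + 1*2 + (-2)*3
= 25 + 2 + (-6) = 21
b . b = 5^2 + 2^2 + 3^2
= 25 + 4 + 9 = 38
Coefficient = 21/38
In lowest terms: 21/38


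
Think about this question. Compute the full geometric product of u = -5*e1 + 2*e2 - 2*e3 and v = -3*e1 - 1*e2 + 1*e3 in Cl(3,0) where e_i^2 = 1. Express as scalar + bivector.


In Cl(3,0): e_i^2 = 1, e_ie_j = -e_je_i for i != j.
Scalar part = u . v = (-5)*(-3) + 2*(-1) + (-2)*1
= 15 + (-2) + (-2) = 11
e12 coeff = (-5)*(-1) - 2*(-3) = 5 - (-6) = 11
e13 coeff = (-5)*1 - (-2)*(-3) = -5 - 6 = -11
e23 coeff = 2*1 - (-2)*(-1) = 2 - 2 = 0
uv = 11 + 11*e12 - 11*e13 + 0*e23


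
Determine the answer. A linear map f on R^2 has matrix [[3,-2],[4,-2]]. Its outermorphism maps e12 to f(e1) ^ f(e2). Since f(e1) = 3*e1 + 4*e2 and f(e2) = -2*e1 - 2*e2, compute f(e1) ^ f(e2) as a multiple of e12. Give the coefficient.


The outermorphism of a linear map f sends e1^e2 to f(e1)^f(e2).
f(e1) = 3*e1 + 4*e2
f(e2) = -2*e1 - 2*e2
f(e1) ^ f(e2) = (3*e1 + 4*e2) ^ (-2*e1 - 2*e2)
= 3*(-2)*e12 + 4*(-2)*e21
= (-6 - (-8))*e12
= 2*e12
Coefficient = 2


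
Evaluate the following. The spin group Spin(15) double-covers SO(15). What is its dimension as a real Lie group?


Spin(n) double-covers SO(n); both have Lie algebra so(n) of dimension n(n-1)/2.
n = 15
n(n-1) = 15 * 14 = 210
dim Spin(15) = 210/2 = 105


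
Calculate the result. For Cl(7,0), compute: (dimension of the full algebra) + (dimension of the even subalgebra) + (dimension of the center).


n = 7 + 0 = 7
Total dim = 2^7 = 128
Even subalgebra dim = 2^6 = 64
n is odd, so center dim = 2
Sum = 128 + 64 + 2 = 194


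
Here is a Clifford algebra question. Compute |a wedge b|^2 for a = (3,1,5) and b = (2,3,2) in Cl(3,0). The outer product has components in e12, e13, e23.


a wedge b = (a1*b2 - a2*b1)*e12 + (a1*b3 - a3*b1)*e13 + (a2*b3 - a3*b2)*e23
e12 coeff: 3*3 - 1*2 = 9 - 2 = 7
e13 coeff: 3*2 - 5*2 = 6 - 10 = -4
e23 coeff: 1*2 - 5*3 = 2 - 15 = -13
|a wedge b|^2 = 7^2 + (-4)^2 + (-13)^2
= 49 + 16 + 169
= 234


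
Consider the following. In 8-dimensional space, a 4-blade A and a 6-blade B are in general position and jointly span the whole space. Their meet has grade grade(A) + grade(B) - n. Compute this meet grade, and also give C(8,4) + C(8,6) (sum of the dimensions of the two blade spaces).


Meet grade = grade(A) + grade(B) - n
= 4 + 6 - 8 = 2
C(8,4) = 70
C(8,6) = 28
dim_A + dim_B = 70 + 28 = 98


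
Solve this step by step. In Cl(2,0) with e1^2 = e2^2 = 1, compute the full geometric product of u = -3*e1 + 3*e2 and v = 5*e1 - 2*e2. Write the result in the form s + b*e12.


Expand: (-3*e1 + 3*e2)(5*e1 - 2*e2)
= (-3)*5*e1e1 + (-3)*(-2)*e1e2 + 3*5*e2e1 + 3*(-2)*e2e2
Using e1^2 = e2^2 = 1, e2e1 = -e1e2:
Scalar part s = (-3)*5 + 3*(-2) = -15 + (-6) = -21
Bivector part b = (-3)*(-2) - 3*5 = 6 - 15 = -9
uv = -21 - 9*e12


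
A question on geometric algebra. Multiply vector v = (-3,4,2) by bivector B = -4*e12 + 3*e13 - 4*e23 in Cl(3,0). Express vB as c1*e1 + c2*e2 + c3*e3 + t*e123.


vB has grade-1 (vector) and grade-3 (trivector) parts: vB = (v _| B) + (v ^ B).
Vector part <vB>_1:
  e1: -v2*b12 - v3*b13 = -(4)*(-4) - (2)*(3) = 10
  e2: v1*b12 - v3*b23 = (-3)*(-4) - (2)*(-4) = 20
  e3: v1*b13 + v2*b23 = (-3)*(3) + (4)*(-4) = -25
Trivector part <vB>_3:
  e123: v1*b23 - v2*b13 + v3*b12 = (-3)*(-4) - (4)*(3) + (2)*(-4) = -8
vB = 10*e1 + 20*e2 - 25*e3 - 8*e123


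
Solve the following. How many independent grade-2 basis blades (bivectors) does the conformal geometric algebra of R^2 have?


The conformal model of R^2 uses Cl(3,1) with m = 2 + 2 = 4 generators.
Number of grade-2 blades = C(m, 2) = C(4, 2)
= 4*3/2 = 6


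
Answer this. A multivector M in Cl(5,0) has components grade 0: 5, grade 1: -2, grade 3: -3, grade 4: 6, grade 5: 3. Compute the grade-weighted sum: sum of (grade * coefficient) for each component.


Grade-weighted sum = sum of grade_k * coefficient_k
0*5 = 0
1*(-2) = -2
3*(-3) = -9
4*6 = 24
5*3 = 15
Total = 0 + (-2) + (-9) + 24 + 15 = 28


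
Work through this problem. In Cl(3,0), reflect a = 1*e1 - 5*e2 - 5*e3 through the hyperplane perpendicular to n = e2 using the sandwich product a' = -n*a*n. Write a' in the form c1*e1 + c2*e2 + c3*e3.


Reflection formula: a' = -n*a*n, with n = e2 (unit vector, n^2 = 1).
For reflection through hyperplane perp to e2:
The component along e2 flips sign, others stay.
a = (1, -5, -5)
a' = (1, 5, -5)
a' = 1*e1 + 5*e2 - 5*e3


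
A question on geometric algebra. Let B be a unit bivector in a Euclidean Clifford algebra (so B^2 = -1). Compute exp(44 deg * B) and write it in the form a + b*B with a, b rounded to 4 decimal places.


For a unit bivector B with B^2 = -1, the exponential series gives
e^(theta*B) = cos(theta) + sin(theta)*B (the GA analogue of Euler's formula).
theta = 44 degrees = 0.767945 rad
cos(44 deg) = 0.7193
sin(44 deg) = 0.6947
exp(theta*B) = 0.7193 + 0.6947*B


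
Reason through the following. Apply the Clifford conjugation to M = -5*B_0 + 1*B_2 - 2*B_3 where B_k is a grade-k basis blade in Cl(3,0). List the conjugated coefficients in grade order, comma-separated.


Clifford conjugate sign for grade k: (-1)^(k(k+1)/2)
Grade 0: (-1)^(0*1/2) = (-1)^0 = 1, coeff -5 -> -5
Grade 2: (-1)^(2*3/2) = (-1)^3 = -1, coeff 1 -> -1
Grade 3: (-1)^(3*4/2) = (-1)^6 = 1, coeff -2 -> -2
Conjugated coefficients: -5, -1, -2


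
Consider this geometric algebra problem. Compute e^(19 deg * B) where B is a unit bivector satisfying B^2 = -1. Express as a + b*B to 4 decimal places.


For a unit bivector B with B^2 = -1, the exponential series gives
e^(theta*B) = cos(theta) + sin(theta)*B (the GA analogue of Euler's formula).
theta = 19 degrees = 0.331613 rad
cos(19 deg) = 0.9455
sin(19 deg) = 0.3256
exp(theta*B) = 0.9455 + 0.3256*B


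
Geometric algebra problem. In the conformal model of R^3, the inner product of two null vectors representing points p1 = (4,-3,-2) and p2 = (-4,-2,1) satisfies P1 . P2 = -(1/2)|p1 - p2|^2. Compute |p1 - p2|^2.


p1 - p2 = (8, -1, -3)
|p1 - p2|^2 = 8^2 + (-1)^2 + (-3)^2
= 64 + 1 + 9
= 74


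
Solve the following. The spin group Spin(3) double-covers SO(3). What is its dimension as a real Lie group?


Spin(n) double-covers SO(n); both have Lie algebra so(n) of dimension n(n-1)/2.
n = 3
n(n-1) = 3 * 2 = 6
dim Spin(3) = 6/2 = 3
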